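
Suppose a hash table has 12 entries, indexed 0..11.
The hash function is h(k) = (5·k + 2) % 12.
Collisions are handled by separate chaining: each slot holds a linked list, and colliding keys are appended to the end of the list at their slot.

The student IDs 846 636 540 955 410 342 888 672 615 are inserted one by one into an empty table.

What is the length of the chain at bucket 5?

1

Insert 846: h=8, bucket 8 empty -> new chain.
Insert 636: h=2, bucket 2 empty -> new chain.
Insert 540: h=2, bucket 2 nonempty -> append to chain.
Insert 955: h=1, bucket 1 empty -> new chain.
Insert 410: h=0, bucket 0 empty -> new chain.
Insert 342: h=8, bucket 8 nonempty -> append to chain.
Insert 888: h=2, bucket 2 nonempty -> append to chain.
Insert 672: h=2, bucket 2 nonempty -> append to chain.
Insert 615: h=5, bucket 5 empty -> new chain.
Final buckets:
0: 410
1: 955
2: 636 -> 540 -> 888 -> 672
3: -
4: -
5: 615
6: -
7: -
8: 846 -> 342
9: -
10: -
11: -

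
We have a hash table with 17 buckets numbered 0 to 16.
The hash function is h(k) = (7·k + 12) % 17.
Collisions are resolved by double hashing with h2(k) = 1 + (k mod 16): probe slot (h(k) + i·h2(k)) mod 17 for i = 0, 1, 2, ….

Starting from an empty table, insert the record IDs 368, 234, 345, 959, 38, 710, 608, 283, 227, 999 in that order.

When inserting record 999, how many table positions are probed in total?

2

Insert 368: h=4, slot 4 empty → index 4.
Insert 234: h=1, slot 1 empty → index 1.
Insert 345: h=13, slot 13 empty → index 13.
Insert 959: h=10, slot 10 empty → index 10.
Insert 38: h=6, slot 6 empty → index 6.
Insert 710: h=1, h2=7, slot 1 occupied → index 8.
Insert 608: h=1, h2=1, slot 1 occupied → index 2.
Insert 283: h=4, h2=12, slot 4 occupied → index 16.
Insert 227: h=3, slot 3 empty → index 3.
Insert 999: h=1, h2=8, slot 1 occupied → index 9.
Table: [_, 234, 608, 227, 368, _, 38, _, 710, 999, 959, _, _, 345, _, _, 283]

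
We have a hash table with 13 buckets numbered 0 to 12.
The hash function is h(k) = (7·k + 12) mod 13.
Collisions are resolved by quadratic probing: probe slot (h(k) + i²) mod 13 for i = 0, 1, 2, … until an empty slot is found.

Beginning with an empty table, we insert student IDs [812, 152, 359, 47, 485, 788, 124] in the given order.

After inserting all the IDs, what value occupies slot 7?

788

Insert 812: h=2, slot 2 empty => index 2.
Insert 152: h=10, slot 10 empty => index 10.
Insert 359: h=3, slot 3 empty => index 3.
Insert 47: h=3, slot 3 occupied => index 4.
Insert 485: h=1, slot 1 empty => index 1.
Insert 788: h=3, slots 3,4 occupied => index 7.
Insert 124: h=9, slot 9 empty => index 9.
Table: [., 485, 812, 359, 47, ., ., 788, ., 124, 152, ., .]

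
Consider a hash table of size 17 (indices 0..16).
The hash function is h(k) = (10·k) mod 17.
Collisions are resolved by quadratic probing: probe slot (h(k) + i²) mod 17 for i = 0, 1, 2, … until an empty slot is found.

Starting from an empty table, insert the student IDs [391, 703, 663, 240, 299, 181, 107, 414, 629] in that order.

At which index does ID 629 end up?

Insert 391: h=0, slot 0 empty → index 0.
Insert 703: h=9, slot 9 empty → index 9.
Insert 663: h=0, slot 0 occupied → index 1.
Insert 240: h=3, slot 3 empty → index 3.
Insert 299: h=15, slot 15 empty → index 15.
Insert 181: h=8, slot 8 empty → index 8.
Insert 107: h=16, slot 16 empty → index 16.
Insert 414: h=9, slot 9 occupied → index 10.
Insert 629: h=0, slots 0,1 occupied → index 4.
Table: [391, 663, —, 240, 629, —, —, —, 181, 703, 414, —, —, —, —, 299, 107]

4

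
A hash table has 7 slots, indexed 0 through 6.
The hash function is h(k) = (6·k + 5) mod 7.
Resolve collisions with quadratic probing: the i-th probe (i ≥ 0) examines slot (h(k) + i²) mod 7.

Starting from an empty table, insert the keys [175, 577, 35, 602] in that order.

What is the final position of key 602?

175 hashes to 5; slot 5 is free → place at 5.
577 hashes to 2; slot 2 is free → place at 2.
35 hashes to 5; 5 taken → place at 6.
602 hashes to 5; 5,6,2 taken → place at 0.
Table: [602, ∅, 577, ∅, ∅, 175, 35]

0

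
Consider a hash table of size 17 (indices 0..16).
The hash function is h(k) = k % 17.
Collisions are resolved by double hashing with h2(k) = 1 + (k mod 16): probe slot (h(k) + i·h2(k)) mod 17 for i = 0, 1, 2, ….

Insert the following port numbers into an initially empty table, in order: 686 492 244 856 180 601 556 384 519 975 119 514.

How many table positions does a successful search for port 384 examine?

686: h=6 -> slot 6
492: h=16 -> slot 16
244: h=6, h2=5, probe 6,11 -> slot 11
856: h=6, h2=9, probe 6,15 -> slot 15
180: h=10 -> slot 10
601: h=6, h2=10, probe 6,16,9 -> slot 9
556: h=12 -> slot 12
384: h=10, h2=1, probe 10,11,12,13 -> slot 13
519: h=9, h2=8, probe 9,0 -> slot 0
975: h=6, h2=16, probe 6,5 -> slot 5
119: h=0, h2=8, probe 0,8 -> slot 8
514: h=4 -> slot 4
Table: [519, ., ., ., 514, 975, 686, ., 119, 601, 180, 244, 556, 384, ., 856, 492]
Lookup 384: h=10, h2=1, probe 10,11,12,13 → found at 13.

4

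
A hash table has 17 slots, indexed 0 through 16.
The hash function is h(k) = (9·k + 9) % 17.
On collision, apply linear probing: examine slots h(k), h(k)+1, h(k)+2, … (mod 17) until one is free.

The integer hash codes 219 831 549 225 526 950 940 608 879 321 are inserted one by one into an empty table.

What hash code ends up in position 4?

940

Insert 219: h=8, slot 8 empty => index 8.
Insert 831: h=8, slot 8 occupied => index 9.
Insert 549: h=3, slot 3 empty => index 3.
Insert 225: h=11, slot 11 empty => index 11.
Insert 526: h=0, slot 0 empty => index 0.
Insert 950: h=8, slots 8,9 occupied => index 10.
Insert 940: h=3, slot 3 occupied => index 4.
Insert 608: h=7, slot 7 empty => index 7.
Insert 879: h=15, slot 15 empty => index 15.
Insert 321: h=8, slots 8,9,10,11 occupied => index 12.
Table: [526, -, -, 549, 940, -, -, 608, 219, 831, 950, 225, 321, -, -, 879, -]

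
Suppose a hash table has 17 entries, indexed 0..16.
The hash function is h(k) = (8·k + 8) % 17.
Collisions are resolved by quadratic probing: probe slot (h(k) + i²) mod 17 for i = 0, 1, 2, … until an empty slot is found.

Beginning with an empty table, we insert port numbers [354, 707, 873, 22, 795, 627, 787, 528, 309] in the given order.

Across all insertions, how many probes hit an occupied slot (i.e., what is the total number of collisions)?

3

Insert 354: h=1, slot 1 empty → index 1.
Insert 707: h=3, slot 3 empty → index 3.
Insert 873: h=5, slot 5 empty → index 5.
Insert 22: h=14, slot 14 empty → index 14.
Insert 795: h=10, slot 10 empty → index 10.
Insert 627: h=9, slot 9 empty → index 9.
Insert 787: h=14, slot 14 occupied → index 15.
Insert 528: h=16, slot 16 empty → index 16.
Insert 309: h=15, slots 15,16 occupied → index 2.
Table: [_, 354, 309, 707, _, 873, _, _, _, 627, 795, _, _, _, 22, 787, 528]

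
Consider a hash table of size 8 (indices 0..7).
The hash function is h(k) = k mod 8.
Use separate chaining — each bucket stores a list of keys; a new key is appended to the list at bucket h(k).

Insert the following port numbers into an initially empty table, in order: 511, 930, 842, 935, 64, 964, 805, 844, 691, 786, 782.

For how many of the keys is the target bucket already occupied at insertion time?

4

511 -> bucket 7
930 -> bucket 2
842 -> bucket 2 (collision)
935 -> bucket 7 (collision)
64 -> bucket 0
964 -> bucket 4
805 -> bucket 5
844 -> bucket 4 (collision)
691 -> bucket 3
786 -> bucket 2 (collision)
782 -> bucket 6
Final buckets:
0: 64
1: .
2: 930 -> 842 -> 786
3: 691
4: 964 -> 844
5: 805
6: 782
7: 511 -> 935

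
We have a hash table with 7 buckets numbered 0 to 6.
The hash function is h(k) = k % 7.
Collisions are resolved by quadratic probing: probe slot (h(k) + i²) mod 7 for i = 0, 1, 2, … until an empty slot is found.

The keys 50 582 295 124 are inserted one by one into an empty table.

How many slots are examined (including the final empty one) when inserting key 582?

2

50: h=1 -> slot 1
582: h=1, probe 1,2 -> slot 2
295: h=1, probe 1,2,5 -> slot 5
124: h=5, probe 5,6 -> slot 6
Table: [_, 50, 582, _, _, 295, 124]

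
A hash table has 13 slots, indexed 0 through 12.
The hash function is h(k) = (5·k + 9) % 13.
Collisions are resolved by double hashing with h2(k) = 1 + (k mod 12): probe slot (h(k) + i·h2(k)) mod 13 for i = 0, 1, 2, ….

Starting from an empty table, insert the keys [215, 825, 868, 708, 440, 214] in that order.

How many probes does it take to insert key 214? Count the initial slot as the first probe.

2

215 hashes to 5; slot 5 is free => place at 5.
825 hashes to 0; slot 0 is free => place at 0.
868 hashes to 7; slot 7 is free => place at 7.
708 hashes to 0, h2=1; 0 taken => place at 1.
440 hashes to 12; slot 12 is free => place at 12.
214 hashes to 0, h2=11; 0 taken => place at 11.
Table: [825, 708, ∅, ∅, ∅, 215, ∅, 868, ∅, ∅, ∅, 214, 440]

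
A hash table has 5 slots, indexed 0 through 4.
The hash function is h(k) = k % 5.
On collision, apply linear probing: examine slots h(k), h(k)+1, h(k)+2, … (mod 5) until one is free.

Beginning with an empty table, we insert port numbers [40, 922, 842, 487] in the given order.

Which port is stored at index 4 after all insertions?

487

Insert 40: h=0, slot 0 empty => index 0.
Insert 922: h=2, slot 2 empty => index 2.
Insert 842: h=2, slot 2 occupied => index 3.
Insert 487: h=2, slots 2,3 occupied => index 4.
Table: [40, ., 922, 842, 487]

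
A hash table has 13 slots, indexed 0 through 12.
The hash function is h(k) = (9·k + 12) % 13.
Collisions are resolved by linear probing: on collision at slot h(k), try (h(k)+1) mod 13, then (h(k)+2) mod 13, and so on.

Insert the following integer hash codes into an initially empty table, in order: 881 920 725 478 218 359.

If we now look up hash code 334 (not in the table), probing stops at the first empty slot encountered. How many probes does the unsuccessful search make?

2

881: h=11 -> slot 11
920: h=11, probe 11,12 -> slot 12
725: h=11, probe 11,12,0 -> slot 0
478: h=11, probe 11,12,0,1 -> slot 1
218: h=11, probe 11,12,0,1,2 -> slot 2
359: h=6 -> slot 6
Table: [725, 478, 218, _, _, _, 359, _, _, _, _, 881, 920]
Lookup 334: h=2, probe 2,3 → slot 3 empty, not found.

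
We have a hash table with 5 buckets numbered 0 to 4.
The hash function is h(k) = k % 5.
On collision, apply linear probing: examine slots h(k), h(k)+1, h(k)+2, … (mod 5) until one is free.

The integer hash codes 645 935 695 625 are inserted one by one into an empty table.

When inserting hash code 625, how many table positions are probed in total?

645: h=0 -> slot 0
935: h=0, probe 0,1 -> slot 1
695: h=0, probe 0,1,2 -> slot 2
625: h=0, probe 0,1,2,3 -> slot 3
Table: [645, 935, 695, 625, —]

4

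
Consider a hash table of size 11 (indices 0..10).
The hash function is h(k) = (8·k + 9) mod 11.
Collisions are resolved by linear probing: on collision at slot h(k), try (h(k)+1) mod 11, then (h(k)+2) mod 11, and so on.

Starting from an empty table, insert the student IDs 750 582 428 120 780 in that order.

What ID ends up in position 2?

428

Insert 750: h=3, slot 3 empty → index 3.
Insert 582: h=1, slot 1 empty → index 1.
Insert 428: h=1, slot 1 occupied → index 2.
Insert 120: h=1, slots 1,2,3 occupied → index 4.
Insert 780: h=1, slots 1,2,3,4 occupied → index 5.
Table: [—, 582, 428, 750, 120, 780, —, —, —, —, —]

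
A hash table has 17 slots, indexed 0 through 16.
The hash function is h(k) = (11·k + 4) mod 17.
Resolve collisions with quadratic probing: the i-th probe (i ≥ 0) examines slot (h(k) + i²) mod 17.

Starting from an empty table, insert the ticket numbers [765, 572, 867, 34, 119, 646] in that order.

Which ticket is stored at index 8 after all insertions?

34

Insert 765: h=4, slot 4 empty => index 4.
Insert 572: h=6, slot 6 empty => index 6.
Insert 867: h=4, slot 4 occupied => index 5.
Insert 34: h=4, slots 4,5 occupied => index 8.
Insert 119: h=4, slots 4,5,8 occupied => index 13.
Insert 646: h=4, slots 4,5,8,13 occupied => index 3.
Table: [—, —, —, 646, 765, 867, 572, —, 34, —, —, —, —, 119, —, —, —]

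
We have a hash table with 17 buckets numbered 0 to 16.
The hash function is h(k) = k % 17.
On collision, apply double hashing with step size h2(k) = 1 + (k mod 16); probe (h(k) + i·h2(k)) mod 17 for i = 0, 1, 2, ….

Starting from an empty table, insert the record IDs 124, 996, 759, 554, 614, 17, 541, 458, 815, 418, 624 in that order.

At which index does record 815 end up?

15

124 hashes to 5; slot 5 is free => place at 5.
996 hashes to 10; slot 10 is free => place at 10.
759 hashes to 11; slot 11 is free => place at 11.
554 hashes to 10, h2=11; 10 taken => place at 4.
614 hashes to 2; slot 2 is free => place at 2.
17 hashes to 0; slot 0 is free => place at 0.
541 hashes to 14; slot 14 is free => place at 14.
458 hashes to 16; slot 16 is free => place at 16.
815 hashes to 16, h2=16; 16 taken => place at 15.
418 hashes to 10, h2=3; 10 taken => place at 13.
624 hashes to 12; slot 12 is free => place at 12.
Table: [17, ∅, 614, ∅, 554, 124, ∅, ∅, ∅, ∅, 996, 759, 624, 418, 541, 815, 458]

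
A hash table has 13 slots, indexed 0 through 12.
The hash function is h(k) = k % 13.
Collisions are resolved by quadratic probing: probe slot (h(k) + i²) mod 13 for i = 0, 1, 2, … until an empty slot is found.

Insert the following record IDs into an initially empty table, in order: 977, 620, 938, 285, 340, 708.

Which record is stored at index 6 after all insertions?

340

Insert 977: h=2, slot 2 empty -> index 2.
Insert 620: h=9, slot 9 empty -> index 9.
Insert 938: h=2, slot 2 occupied -> index 3.
Insert 285: h=12, slot 12 empty -> index 12.
Insert 340: h=2, slots 2,3 occupied -> index 6.
Insert 708: h=6, slot 6 occupied -> index 7.
Table: [., ., 977, 938, ., ., 340, 708, ., 620, ., ., 285]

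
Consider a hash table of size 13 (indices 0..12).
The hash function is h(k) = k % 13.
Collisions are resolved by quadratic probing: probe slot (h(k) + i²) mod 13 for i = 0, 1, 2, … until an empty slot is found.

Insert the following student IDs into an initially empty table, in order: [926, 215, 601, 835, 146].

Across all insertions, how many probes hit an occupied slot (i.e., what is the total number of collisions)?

926: h=3 -> slot 3
215: h=7 -> slot 7
601: h=3, probe 3,4 -> slot 4
835: h=3, probe 3,4,7,12 -> slot 12
146: h=3, probe 3,4,7,12,6 -> slot 6
Table: [∅, ∅, ∅, 926, 601, ∅, 146, 215, ∅, ∅, ∅, ∅, 835]

8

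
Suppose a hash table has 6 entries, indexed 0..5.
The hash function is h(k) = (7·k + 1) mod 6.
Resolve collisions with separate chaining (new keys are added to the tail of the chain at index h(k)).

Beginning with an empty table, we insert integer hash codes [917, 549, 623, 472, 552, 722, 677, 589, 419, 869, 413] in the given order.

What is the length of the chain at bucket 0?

917 → bucket 0
549 → bucket 4
623 → bucket 0 (collision)
472 → bucket 5
552 → bucket 1
722 → bucket 3
677 → bucket 0 (collision)
589 → bucket 2
419 → bucket 0 (collision)
869 → bucket 0 (collision)
413 → bucket 0 (collision)
Final buckets:
0: 917 -> 623 -> 677 -> 419 -> 869 -> 413
1: 552
2: 589
3: 722
4: 549
5: 472

6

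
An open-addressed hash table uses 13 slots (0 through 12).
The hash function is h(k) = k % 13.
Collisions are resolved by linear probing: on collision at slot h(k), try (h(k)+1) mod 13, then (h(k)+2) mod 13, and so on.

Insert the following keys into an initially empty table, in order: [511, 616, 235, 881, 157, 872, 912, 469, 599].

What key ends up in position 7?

Insert 511: h=4, slot 4 empty → index 4.
Insert 616: h=5, slot 5 empty → index 5.
Insert 235: h=1, slot 1 empty → index 1.
Insert 881: h=10, slot 10 empty → index 10.
Insert 157: h=1, slot 1 occupied → index 2.
Insert 872: h=1, slots 1,2 occupied → index 3.
Insert 912: h=2, slots 2,3,4,5 occupied → index 6.
Insert 469: h=1, slots 1,2,3,4,5,6 occupied → index 7.
Insert 599: h=1, slots 1,2,3,4,5,6,7 occupied → index 8.
Table: [∅, 235, 157, 872, 511, 616, 912, 469, 599, ∅, 881, ∅, ∅]

469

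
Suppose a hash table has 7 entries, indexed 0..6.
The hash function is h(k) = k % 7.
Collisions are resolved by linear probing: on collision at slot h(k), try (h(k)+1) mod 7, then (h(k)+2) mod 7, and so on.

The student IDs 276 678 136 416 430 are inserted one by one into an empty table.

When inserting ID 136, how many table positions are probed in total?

2

276 hashes to 3; slot 3 is free -> place at 3.
678 hashes to 6; slot 6 is free -> place at 6.
136 hashes to 3; 3 taken -> place at 4.
416 hashes to 3; 3,4 taken -> place at 5.
430 hashes to 3; 3,4,5,6 taken -> place at 0.
Table: [430, ., ., 276, 136, 416, 678]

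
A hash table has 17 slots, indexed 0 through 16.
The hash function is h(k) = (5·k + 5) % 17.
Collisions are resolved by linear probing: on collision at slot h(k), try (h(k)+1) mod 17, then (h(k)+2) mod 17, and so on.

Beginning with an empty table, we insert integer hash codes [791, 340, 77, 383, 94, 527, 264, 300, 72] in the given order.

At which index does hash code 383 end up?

791 hashes to 16; slot 16 is free → place at 16.
340 hashes to 5; slot 5 is free → place at 5.
77 hashes to 16; 16 taken → place at 0.
383 hashes to 16; 16,0 taken → place at 1.
94 hashes to 16; 16,0,1 taken → place at 2.
527 hashes to 5; 5 taken → place at 6.
264 hashes to 16; 16,0,1,2 taken → place at 3.
300 hashes to 9; slot 9 is free → place at 9.
72 hashes to 8; slot 8 is free → place at 8.
Table: [77, 383, 94, 264, -, 340, 527, -, 72, 300, -, -, -, -, -, -, 791]

1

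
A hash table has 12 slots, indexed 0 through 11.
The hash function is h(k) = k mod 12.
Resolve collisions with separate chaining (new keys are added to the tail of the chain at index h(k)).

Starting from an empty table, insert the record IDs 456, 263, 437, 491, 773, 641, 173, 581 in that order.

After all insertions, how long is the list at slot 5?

456 → bucket 0
263 → bucket 11
437 → bucket 5
491 → bucket 11 (collision)
773 → bucket 5 (collision)
641 → bucket 5 (collision)
173 → bucket 5 (collision)
581 → bucket 5 (collision)
Final buckets:
0: 456
1: -
2: -
3: -
4: -
5: 437 -> 773 -> 641 -> 173 -> 581
6: -
7: -
8: -
9: -
10: -
11: 263 -> 491

5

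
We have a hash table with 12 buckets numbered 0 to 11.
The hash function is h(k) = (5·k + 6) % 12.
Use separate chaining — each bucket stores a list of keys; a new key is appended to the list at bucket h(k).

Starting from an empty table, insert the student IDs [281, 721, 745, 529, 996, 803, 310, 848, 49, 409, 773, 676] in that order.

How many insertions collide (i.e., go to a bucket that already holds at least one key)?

5

281 → bucket 7
721 → bucket 11
745 → bucket 11 (collision)
529 → bucket 11 (collision)
996 → bucket 6
803 → bucket 1
310 → bucket 8
848 → bucket 10
49 → bucket 11 (collision)
409 → bucket 11 (collision)
773 → bucket 7 (collision)
676 → bucket 2
Final buckets:
0: —
1: 803
2: 676
3: —
4: —
5: —
6: 996
7: 281 -> 773
8: 310
9: —
10: 848
11: 721 -> 745 -> 529 -> 49 -> 409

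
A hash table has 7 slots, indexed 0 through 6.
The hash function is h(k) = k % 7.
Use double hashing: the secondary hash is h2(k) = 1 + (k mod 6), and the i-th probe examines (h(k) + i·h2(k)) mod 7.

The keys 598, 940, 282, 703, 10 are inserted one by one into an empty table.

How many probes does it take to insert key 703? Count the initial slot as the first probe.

Insert 598: h=3, slot 3 empty -> index 3.
Insert 940: h=2, slot 2 empty -> index 2.
Insert 282: h=2, h2=1, slots 2,3 occupied -> index 4.
Insert 703: h=3, h2=2, slot 3 occupied -> index 5.
Insert 10: h=3, h2=5, slot 3 occupied -> index 1.
Table: [∅, 10, 940, 598, 282, 703, ∅]

2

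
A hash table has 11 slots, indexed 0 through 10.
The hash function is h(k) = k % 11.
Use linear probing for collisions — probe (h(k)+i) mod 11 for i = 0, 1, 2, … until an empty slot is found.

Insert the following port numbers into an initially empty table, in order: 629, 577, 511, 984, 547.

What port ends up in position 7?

984

629: h=2 => slot 2
577: h=5 => slot 5
511: h=5, probe 5,6 => slot 6
984: h=5, probe 5,6,7 => slot 7
547: h=8 => slot 8
Table: [—, —, 629, —, —, 577, 511, 984, 547, —, —]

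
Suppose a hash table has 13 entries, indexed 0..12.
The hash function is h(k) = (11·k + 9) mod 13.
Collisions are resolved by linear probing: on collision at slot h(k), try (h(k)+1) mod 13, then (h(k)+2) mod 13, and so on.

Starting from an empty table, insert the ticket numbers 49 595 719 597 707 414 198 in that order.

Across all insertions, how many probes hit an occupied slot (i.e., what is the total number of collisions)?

2

Insert 49: h=2, slot 2 empty → index 2.
Insert 595: h=2, slot 2 occupied → index 3.
Insert 719: h=1, slot 1 empty → index 1.
Insert 597: h=11, slot 11 empty → index 11.
Insert 707: h=12, slot 12 empty → index 12.
Insert 414: h=0, slot 0 empty → index 0.
Insert 198: h=3, slot 3 occupied → index 4.
Table: [414, 719, 49, 595, 198, _, _, _, _, _, _, 597, 707]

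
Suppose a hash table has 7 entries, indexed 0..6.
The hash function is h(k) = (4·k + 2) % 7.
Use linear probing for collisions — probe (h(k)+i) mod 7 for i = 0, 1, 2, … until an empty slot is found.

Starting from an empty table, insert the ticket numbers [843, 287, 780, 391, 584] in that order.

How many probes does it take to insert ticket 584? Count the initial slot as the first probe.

Insert 843: h=0, slot 0 empty => index 0.
Insert 287: h=2, slot 2 empty => index 2.
Insert 780: h=0, slot 0 occupied => index 1.
Insert 391: h=5, slot 5 empty => index 5.
Insert 584: h=0, slots 0,1,2 occupied => index 3.
Table: [843, 780, 287, 584, —, 391, —]

4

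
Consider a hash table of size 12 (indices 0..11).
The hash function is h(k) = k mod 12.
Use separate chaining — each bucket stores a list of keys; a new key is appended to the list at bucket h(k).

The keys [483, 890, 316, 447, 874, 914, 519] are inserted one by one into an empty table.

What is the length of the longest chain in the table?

Insert 483: h=3, bucket 3 empty -> new chain.
Insert 890: h=2, bucket 2 empty -> new chain.
Insert 316: h=4, bucket 4 empty -> new chain.
Insert 447: h=3, bucket 3 nonempty -> append to chain.
Insert 874: h=10, bucket 10 empty -> new chain.
Insert 914: h=2, bucket 2 nonempty -> append to chain.
Insert 519: h=3, bucket 3 nonempty -> append to chain.
Final buckets:
0: _
1: _
2: 890 -> 914
3: 483 -> 447 -> 519
4: 316
5: _
6: _
7: _
8: _
9: _
10: 874
11: _

3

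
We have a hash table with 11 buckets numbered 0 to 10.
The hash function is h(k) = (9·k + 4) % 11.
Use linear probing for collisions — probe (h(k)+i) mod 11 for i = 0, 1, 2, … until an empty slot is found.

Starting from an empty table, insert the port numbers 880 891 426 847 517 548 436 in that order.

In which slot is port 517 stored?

7

Insert 880: h=4, slot 4 empty → index 4.
Insert 891: h=4, slot 4 occupied → index 5.
Insert 426: h=10, slot 10 empty → index 10.
Insert 847: h=4, slots 4,5 occupied → index 6.
Insert 517: h=4, slots 4,5,6 occupied → index 7.
Insert 548: h=8, slot 8 empty → index 8.
Insert 436: h=1, slot 1 empty → index 1.
Table: [∅, 436, ∅, ∅, 880, 891, 847, 517, 548, ∅, 426]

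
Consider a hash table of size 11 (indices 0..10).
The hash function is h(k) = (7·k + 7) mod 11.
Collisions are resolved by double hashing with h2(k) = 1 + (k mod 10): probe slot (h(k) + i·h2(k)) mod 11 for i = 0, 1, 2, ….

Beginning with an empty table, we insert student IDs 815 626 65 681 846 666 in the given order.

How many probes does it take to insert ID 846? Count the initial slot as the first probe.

2

815 hashes to 3; slot 3 is free => place at 3.
626 hashes to 0; slot 0 is free => place at 0.
65 hashes to 0, h2=6; 0 taken => place at 6.
681 hashes to 0, h2=2; 0 taken => place at 2.
846 hashes to 0, h2=7; 0 taken => place at 7.
666 hashes to 5; slot 5 is free => place at 5.
Table: [626, _, 681, 815, _, 666, 65, 846, _, _, _]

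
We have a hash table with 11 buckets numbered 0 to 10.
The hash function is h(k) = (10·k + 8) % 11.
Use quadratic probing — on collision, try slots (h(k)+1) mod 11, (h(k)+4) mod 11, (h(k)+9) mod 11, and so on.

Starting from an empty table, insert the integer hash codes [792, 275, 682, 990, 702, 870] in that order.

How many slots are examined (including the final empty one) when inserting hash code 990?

4

792 hashes to 8; slot 8 is free -> place at 8.
275 hashes to 8; 8 taken -> place at 9.
682 hashes to 8; 8,9 taken -> place at 1.
990 hashes to 8; 8,9,1 taken -> place at 6.
702 hashes to 10; slot 10 is free -> place at 10.
870 hashes to 7; slot 7 is free -> place at 7.
Table: [., 682, ., ., ., ., 990, 870, 792, 275, 702]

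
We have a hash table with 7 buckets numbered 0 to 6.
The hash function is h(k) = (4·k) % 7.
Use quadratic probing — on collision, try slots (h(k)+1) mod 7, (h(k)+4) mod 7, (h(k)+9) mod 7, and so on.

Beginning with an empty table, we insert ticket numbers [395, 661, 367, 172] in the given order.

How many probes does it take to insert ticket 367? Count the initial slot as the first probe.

395: h=5 -> slot 5
661: h=5, probe 5,6 -> slot 6
367: h=5, probe 5,6,2 -> slot 2
172: h=2, probe 2,3 -> slot 3
Table: [—, —, 367, 172, —, 395, 661]

3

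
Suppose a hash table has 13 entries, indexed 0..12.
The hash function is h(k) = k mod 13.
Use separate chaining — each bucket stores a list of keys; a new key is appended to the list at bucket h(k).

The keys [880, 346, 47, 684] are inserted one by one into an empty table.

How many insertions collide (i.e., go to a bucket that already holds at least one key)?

2

880 → bucket 9
346 → bucket 8
47 → bucket 8 (collision)
684 → bucket 8 (collision)
Final buckets:
0: -
1: -
2: -
3: -
4: -
5: -
6: -
7: -
8: 346 -> 47 -> 684
9: 880
10: -
11: -
12: -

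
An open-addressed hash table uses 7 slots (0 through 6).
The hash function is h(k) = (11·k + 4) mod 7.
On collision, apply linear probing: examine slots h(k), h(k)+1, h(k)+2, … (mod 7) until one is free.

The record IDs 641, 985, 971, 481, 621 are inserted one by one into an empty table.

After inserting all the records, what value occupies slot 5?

641 hashes to 6; slot 6 is free → place at 6.
985 hashes to 3; slot 3 is free → place at 3.
971 hashes to 3; 3 taken → place at 4.
481 hashes to 3; 3,4 taken → place at 5.
621 hashes to 3; 3,4,5,6 taken → place at 0.
Table: [621, _, _, 985, 971, 481, 641]

481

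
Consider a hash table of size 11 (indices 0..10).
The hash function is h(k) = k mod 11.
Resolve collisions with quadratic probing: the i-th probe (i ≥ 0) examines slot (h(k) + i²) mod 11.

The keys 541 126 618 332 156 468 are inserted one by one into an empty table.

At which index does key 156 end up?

Insert 541: h=2, slot 2 empty => index 2.
Insert 126: h=5, slot 5 empty => index 5.
Insert 618: h=2, slot 2 occupied => index 3.
Insert 332: h=2, slots 2,3 occupied => index 6.
Insert 156: h=2, slots 2,3,6 occupied => index 0.
Insert 468: h=6, slot 6 occupied => index 7.
Table: [156, ., 541, 618, ., 126, 332, 468, ., ., .]

0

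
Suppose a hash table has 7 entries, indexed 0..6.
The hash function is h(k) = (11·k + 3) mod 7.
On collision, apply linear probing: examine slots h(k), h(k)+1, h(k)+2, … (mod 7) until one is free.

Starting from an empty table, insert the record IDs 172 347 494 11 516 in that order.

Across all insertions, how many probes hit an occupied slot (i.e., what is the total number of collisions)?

Insert 172: h=5, slot 5 empty -> index 5.
Insert 347: h=5, slot 5 occupied -> index 6.
Insert 494: h=5, slots 5,6 occupied -> index 0.
Insert 11: h=5, slots 5,6,0 occupied -> index 1.
Insert 516: h=2, slot 2 empty -> index 2.
Table: [494, 11, 516, ∅, ∅, 172, 347]

6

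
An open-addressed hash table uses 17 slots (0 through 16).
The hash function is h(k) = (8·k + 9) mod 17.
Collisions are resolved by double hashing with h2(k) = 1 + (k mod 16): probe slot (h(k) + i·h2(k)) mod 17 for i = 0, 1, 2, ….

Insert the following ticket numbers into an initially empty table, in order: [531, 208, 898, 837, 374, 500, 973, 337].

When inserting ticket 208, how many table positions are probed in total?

531 hashes to 7; slot 7 is free -> place at 7.
208 hashes to 7, h2=1; 7 taken -> place at 8.
898 hashes to 2; slot 2 is free -> place at 2.
837 hashes to 7, h2=6; 7 taken -> place at 13.
374 hashes to 9; slot 9 is free -> place at 9.
500 hashes to 14; slot 14 is free -> place at 14.
973 hashes to 7, h2=14; 7 taken -> place at 4.
337 hashes to 2, h2=2; 2,4 taken -> place at 6.
Table: [∅, ∅, 898, ∅, 973, ∅, 337, 531, 208, 374, ∅, ∅, ∅, 837, 500, ∅, ∅]

2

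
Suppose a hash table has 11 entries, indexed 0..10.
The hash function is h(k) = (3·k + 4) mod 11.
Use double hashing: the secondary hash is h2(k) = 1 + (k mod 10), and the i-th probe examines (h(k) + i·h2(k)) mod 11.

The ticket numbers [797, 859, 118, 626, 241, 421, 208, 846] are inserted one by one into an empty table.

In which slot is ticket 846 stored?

4

Insert 797: h=8, slot 8 empty → index 8.
Insert 859: h=7, slot 7 empty → index 7.
Insert 118: h=6, slot 6 empty → index 6.
Insert 626: h=1, slot 1 empty → index 1.
Insert 241: h=1, h2=2, slot 1 occupied → index 3.
Insert 421: h=2, slot 2 empty → index 2.
Insert 208: h=1, h2=9, slot 1 occupied → index 10.
Insert 846: h=1, h2=7, slots 1,8 occupied → index 4.
Table: [∅, 626, 421, 241, 846, ∅, 118, 859, 797, ∅, 208]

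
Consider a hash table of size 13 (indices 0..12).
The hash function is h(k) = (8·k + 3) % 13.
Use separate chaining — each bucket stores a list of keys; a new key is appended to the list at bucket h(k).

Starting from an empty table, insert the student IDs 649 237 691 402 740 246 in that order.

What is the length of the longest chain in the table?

649 → bucket 8
237 → bucket 1
691 → bucket 6
402 → bucket 8 (collision)
740 → bucket 8 (collision)
246 → bucket 8 (collision)
Final buckets:
0: ∅
1: 237
2: ∅
3: ∅
4: ∅
5: ∅
6: 691
7: ∅
8: 649 -> 402 -> 740 -> 246
9: ∅
10: ∅
11: ∅
12: ∅

4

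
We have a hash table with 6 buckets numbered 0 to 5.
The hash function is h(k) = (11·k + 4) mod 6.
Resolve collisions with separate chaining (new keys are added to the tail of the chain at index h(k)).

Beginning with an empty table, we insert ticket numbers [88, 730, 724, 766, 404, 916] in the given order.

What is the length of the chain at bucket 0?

Insert 88: h=0, bucket 0 empty → new chain.
Insert 730: h=0, bucket 0 nonempty → append to chain.
Insert 724: h=0, bucket 0 nonempty → append to chain.
Insert 766: h=0, bucket 0 nonempty → append to chain.
Insert 404: h=2, bucket 2 empty → new chain.
Insert 916: h=0, bucket 0 nonempty → append to chain.
Final buckets:
0: 88 -> 730 -> 724 -> 766 -> 916
1: —
2: 404
3: —
4: —
5: —

5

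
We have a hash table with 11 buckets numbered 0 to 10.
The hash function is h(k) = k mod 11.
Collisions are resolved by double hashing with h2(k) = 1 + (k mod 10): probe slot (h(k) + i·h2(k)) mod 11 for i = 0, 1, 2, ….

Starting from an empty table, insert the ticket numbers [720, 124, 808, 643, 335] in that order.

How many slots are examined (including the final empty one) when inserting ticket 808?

720: h=5 => slot 5
124: h=3 => slot 3
808: h=5, h2=9, probe 5,3,1 => slot 1
643: h=5, h2=4, probe 5,9 => slot 9
335: h=5, h2=6, probe 5,0 => slot 0
Table: [335, 808, _, 124, _, 720, _, _, _, 643, _]

3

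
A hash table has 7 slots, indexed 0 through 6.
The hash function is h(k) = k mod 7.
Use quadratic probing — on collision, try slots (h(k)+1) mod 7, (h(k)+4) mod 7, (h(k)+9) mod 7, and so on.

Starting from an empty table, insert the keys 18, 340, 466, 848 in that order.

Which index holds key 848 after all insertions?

Insert 18: h=4, slot 4 empty -> index 4.
Insert 340: h=4, slot 4 occupied -> index 5.
Insert 466: h=4, slots 4,5 occupied -> index 1.
Insert 848: h=1, slot 1 occupied -> index 2.
Table: [., 466, 848, ., 18, 340, .]

2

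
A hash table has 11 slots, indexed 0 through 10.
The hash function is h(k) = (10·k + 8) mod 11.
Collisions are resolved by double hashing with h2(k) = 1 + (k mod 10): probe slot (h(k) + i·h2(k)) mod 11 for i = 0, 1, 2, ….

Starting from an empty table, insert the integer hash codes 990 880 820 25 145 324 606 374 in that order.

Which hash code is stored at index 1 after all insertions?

990: h=8 => slot 8
880: h=8, h2=1, probe 8,9 => slot 9
820: h=2 => slot 2
25: h=5 => slot 5
145: h=6 => slot 6
324: h=3 => slot 3
606: h=7 => slot 7
374: h=8, h2=5, probe 8,2,7,1 => slot 1
Table: [—, 374, 820, 324, —, 25, 145, 606, 990, 880, —]

374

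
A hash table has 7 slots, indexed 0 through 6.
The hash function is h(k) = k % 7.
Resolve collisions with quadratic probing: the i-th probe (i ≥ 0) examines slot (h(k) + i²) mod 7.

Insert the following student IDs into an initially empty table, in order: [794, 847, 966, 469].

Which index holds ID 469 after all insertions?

794: h=3 → slot 3
847: h=0 → slot 0
966: h=0, probe 0,1 → slot 1
469: h=0, probe 0,1,4 → slot 4
Table: [847, 966, -, 794, 469, -, -]

4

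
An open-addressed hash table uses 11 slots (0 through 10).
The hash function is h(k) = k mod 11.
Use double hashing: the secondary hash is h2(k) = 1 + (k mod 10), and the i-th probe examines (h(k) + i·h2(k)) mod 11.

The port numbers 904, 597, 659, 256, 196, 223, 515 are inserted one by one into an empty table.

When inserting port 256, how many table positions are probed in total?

3

Insert 904: h=2, slot 2 empty → index 2.
Insert 597: h=3, slot 3 empty → index 3.
Insert 659: h=10, slot 10 empty → index 10.
Insert 256: h=3, h2=7, slots 3,10 occupied → index 6.
Insert 196: h=9, slot 9 empty → index 9.
Insert 223: h=3, h2=4, slot 3 occupied → index 7.
Insert 515: h=9, h2=6, slot 9 occupied → index 4.
Table: [∅, ∅, 904, 597, 515, ∅, 256, 223, ∅, 196, 659]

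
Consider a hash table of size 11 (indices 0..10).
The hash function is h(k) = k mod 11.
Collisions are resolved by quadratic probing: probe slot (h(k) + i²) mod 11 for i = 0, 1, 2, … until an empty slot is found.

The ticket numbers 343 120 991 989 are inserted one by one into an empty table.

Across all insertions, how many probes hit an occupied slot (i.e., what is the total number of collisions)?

1

343: h=2 → slot 2
120: h=10 → slot 10
991: h=1 → slot 1
989: h=10, probe 10,0 → slot 0
Table: [989, 991, 343, -, -, -, -, -, -, -, 120]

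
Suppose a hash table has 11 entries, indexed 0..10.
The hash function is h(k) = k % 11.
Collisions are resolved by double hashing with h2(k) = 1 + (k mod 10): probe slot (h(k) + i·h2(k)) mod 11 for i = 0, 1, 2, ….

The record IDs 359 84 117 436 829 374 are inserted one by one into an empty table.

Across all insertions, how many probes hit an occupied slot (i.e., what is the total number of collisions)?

5

Insert 359: h=7, slot 7 empty → index 7.
Insert 84: h=7, h2=5, slot 7 occupied → index 1.
Insert 117: h=7, h2=8, slot 7 occupied → index 4.
Insert 436: h=7, h2=7, slot 7 occupied → index 3.
Insert 829: h=4, h2=10, slots 4,3 occupied → index 2.
Insert 374: h=0, slot 0 empty → index 0.
Table: [374, 84, 829, 436, 117, _, _, 359, _, _, _]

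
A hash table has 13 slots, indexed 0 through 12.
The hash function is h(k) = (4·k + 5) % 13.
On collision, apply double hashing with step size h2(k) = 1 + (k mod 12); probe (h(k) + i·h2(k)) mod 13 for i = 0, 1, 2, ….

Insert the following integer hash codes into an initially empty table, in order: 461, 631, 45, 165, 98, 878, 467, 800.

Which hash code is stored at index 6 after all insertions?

Insert 461: h=3, slot 3 empty => index 3.
Insert 631: h=7, slot 7 empty => index 7.
Insert 45: h=3, h2=10, slot 3 occupied => index 0.
Insert 165: h=2, slot 2 empty => index 2.
Insert 98: h=7, h2=3, slot 7 occupied => index 10.
Insert 878: h=7, h2=3, slots 7,10,0,3 occupied => index 6.
Insert 467: h=1, slot 1 empty => index 1.
Insert 800: h=7, h2=9, slots 7,3 occupied => index 12.
Table: [45, 467, 165, 461, ., ., 878, 631, ., ., 98, ., 800]

878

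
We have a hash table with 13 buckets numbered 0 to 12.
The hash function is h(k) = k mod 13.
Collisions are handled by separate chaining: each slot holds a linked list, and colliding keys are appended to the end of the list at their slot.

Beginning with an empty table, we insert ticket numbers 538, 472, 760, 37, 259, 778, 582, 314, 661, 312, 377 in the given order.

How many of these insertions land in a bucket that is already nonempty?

3

Insert 538: h=5, bucket 5 empty → new chain.
Insert 472: h=4, bucket 4 empty → new chain.
Insert 760: h=6, bucket 6 empty → new chain.
Insert 37: h=11, bucket 11 empty → new chain.
Insert 259: h=12, bucket 12 empty → new chain.
Insert 778: h=11, bucket 11 nonempty → append to chain.
Insert 582: h=10, bucket 10 empty → new chain.
Insert 314: h=2, bucket 2 empty → new chain.
Insert 661: h=11, bucket 11 nonempty → append to chain.
Insert 312: h=0, bucket 0 empty → new chain.
Insert 377: h=0, bucket 0 nonempty → append to chain.
Final buckets:
0: 312 -> 377
1: -
2: 314
3: -
4: 472
5: 538
6: 760
7: -
8: -
9: -
10: 582
11: 37 -> 778 -> 661
12: 259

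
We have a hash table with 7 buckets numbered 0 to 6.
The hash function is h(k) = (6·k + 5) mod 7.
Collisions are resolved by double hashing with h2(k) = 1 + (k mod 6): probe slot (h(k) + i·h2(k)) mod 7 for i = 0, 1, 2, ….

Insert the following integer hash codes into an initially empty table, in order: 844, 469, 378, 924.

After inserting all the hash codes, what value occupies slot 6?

844 hashes to 1; slot 1 is free => place at 1.
469 hashes to 5; slot 5 is free => place at 5.
378 hashes to 5, h2=1; 5 taken => place at 6.
924 hashes to 5, h2=1; 5,6 taken => place at 0.
Table: [924, 844, -, -, -, 469, 378]

378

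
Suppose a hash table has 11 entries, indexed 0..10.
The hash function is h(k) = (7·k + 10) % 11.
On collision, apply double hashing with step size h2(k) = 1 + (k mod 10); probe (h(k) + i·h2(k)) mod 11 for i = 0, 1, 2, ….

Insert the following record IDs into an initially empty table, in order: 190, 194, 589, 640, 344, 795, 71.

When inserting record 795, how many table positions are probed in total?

3

190 hashes to 9; slot 9 is free → place at 9.
194 hashes to 4; slot 4 is free → place at 4.
589 hashes to 8; slot 8 is free → place at 8.
640 hashes to 2; slot 2 is free → place at 2.
344 hashes to 9, h2=5; 9 taken → place at 3.
795 hashes to 9, h2=6; 9,4 taken → place at 10.
71 hashes to 1; slot 1 is free → place at 1.
Table: [-, 71, 640, 344, 194, -, -, -, 589, 190, 795]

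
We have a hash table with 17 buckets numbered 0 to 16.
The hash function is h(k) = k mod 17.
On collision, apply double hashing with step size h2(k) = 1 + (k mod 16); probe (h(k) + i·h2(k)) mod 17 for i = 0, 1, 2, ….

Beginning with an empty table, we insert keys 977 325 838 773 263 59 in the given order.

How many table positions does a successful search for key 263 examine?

Insert 977: h=8, slot 8 empty → index 8.
Insert 325: h=2, slot 2 empty → index 2.
Insert 838: h=5, slot 5 empty → index 5.
Insert 773: h=8, h2=6, slot 8 occupied → index 14.
Insert 263: h=8, h2=8, slot 8 occupied → index 16.
Insert 59: h=8, h2=12, slot 8 occupied → index 3.
Table: [., ., 325, 59, ., 838, ., ., 977, ., ., ., ., ., 773, ., 263]
Lookup 263: h=8, h2=8, probe 8,16 → found at 16.

2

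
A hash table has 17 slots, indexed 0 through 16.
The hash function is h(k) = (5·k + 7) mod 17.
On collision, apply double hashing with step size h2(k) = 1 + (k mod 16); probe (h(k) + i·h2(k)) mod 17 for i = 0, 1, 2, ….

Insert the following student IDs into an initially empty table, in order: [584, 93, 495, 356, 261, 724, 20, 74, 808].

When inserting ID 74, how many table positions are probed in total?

584: h=3 → slot 3
93: h=13 → slot 13
495: h=0 → slot 0
356: h=2 → slot 2
261: h=3, h2=6, probe 3,9 → slot 9
724: h=6 → slot 6
20: h=5 → slot 5
74: h=3, h2=11, probe 3,14 → slot 14
808: h=1 → slot 1
Table: [495, 808, 356, 584, _, 20, 724, _, _, 261, _, _, _, 93, 74, _, _]

2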